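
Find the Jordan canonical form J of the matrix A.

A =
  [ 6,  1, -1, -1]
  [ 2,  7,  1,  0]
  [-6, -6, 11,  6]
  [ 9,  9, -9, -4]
J_3(5) ⊕ J_1(5)

The characteristic polynomial is
  det(x·I − A) = x^4 - 20*x^3 + 150*x^2 - 500*x + 625 = (x - 5)^4

Eigenvalues and multiplicities (the geometric multiplicity of λ is n − rank(A − λI), which equals the number of Jordan blocks for λ):
  λ = 5: algebraic multiplicity = 4, geometric multiplicity = 2

Determining the block sizes for each eigenvalue:
  λ = 5: with am = 4 and gm = 2, the partition is not yet determined (e.g. several partitions of 4 into 2 parts exist). Let N = A − (5)·I. Computing rank(N^1) = 2, rank(N^2) = 1, rank(N^3) = 0; the number of blocks of size ≥ j is rank(N^{j−1}) − rank(N^j), giving [2, 1, 1]. So we have 1 block(s) of size 3, 1 block(s) of size 1 → block sizes [3, 1]

Assembling the blocks gives a Jordan form
J =
  [5, 1, 0, 0]
  [0, 5, 1, 0]
  [0, 0, 5, 0]
  [0, 0, 0, 5]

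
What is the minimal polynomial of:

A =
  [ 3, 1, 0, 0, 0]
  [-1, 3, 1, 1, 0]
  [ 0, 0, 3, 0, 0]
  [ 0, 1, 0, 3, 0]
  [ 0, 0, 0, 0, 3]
x^3 - 9*x^2 + 27*x - 27

The characteristic polynomial is χ_A(x) = (x - 3)^5, so the eigenvalues are known. The minimal polynomial is
  m_A(x) = Π_λ (x − λ)^{k_λ}
where k_λ is the size of the *largest* Jordan block for λ (equivalently, the smallest k with (A − λI)^k v = 0 for every generalised eigenvector v of λ).

  λ = 3: largest Jordan block has size 3, contributing (x − 3)^3

So m_A(x) = (x - 3)^3 = x^3 - 9*x^2 + 27*x - 27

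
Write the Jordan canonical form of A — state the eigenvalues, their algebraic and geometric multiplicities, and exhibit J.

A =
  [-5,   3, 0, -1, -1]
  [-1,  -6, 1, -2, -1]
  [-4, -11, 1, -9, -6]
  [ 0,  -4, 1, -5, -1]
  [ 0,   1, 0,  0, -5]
J_3(-4) ⊕ J_2(-4)

The characteristic polynomial is
  det(x·I − A) = x^5 + 20*x^4 + 160*x^3 + 640*x^2 + 1280*x + 1024 = (x + 4)^5

Eigenvalues and multiplicities (the geometric multiplicity of λ is n − rank(A − λI), which equals the number of Jordan blocks for λ):
  λ = -4: algebraic multiplicity = 5, geometric multiplicity = 2

Determining the block sizes for each eigenvalue:
  λ = -4: with am = 5 and gm = 2, the partition is not yet determined (e.g. several partitions of 5 into 2 parts exist). Let N = A − (-4)·I. Computing rank(N^1) = 3, rank(N^2) = 1, rank(N^3) = 0; the number of blocks of size ≥ j is rank(N^{j−1}) − rank(N^j), giving [2, 2, 1]. So we have 1 block(s) of size 3, 1 block(s) of size 2 → block sizes [3, 2]

Assembling the blocks gives a Jordan form
J =
  [-4,  1,  0,  0,  0]
  [ 0, -4,  1,  0,  0]
  [ 0,  0, -4,  0,  0]
  [ 0,  0,  0, -4,  1]
  [ 0,  0,  0,  0, -4]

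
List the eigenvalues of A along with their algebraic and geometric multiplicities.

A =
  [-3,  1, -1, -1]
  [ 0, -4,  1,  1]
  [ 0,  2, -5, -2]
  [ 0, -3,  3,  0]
λ = -3: alg = 4, geom = 3

Step 1 — factor the characteristic polynomial to read off the algebraic multiplicities:
  χ_A(x) = (x + 3)^4

Step 2 — compute geometric multiplicities via the rank-nullity identity g(λ) = n − rank(A − λI):
  rank(A − (-3)·I) = 1, so dim ker(A − (-3)·I) = n − 1 = 3

Summary:
  λ = -3: algebraic multiplicity = 4, geometric multiplicity = 3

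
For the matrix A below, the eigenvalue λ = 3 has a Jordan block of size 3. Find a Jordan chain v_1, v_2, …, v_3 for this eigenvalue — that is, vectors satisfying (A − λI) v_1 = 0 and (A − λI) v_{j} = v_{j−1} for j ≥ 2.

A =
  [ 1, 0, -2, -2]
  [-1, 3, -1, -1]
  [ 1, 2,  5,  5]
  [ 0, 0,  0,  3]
A Jordan chain for λ = 3 of length 3:
v_1 = (2, 1, -2, 0)ᵀ
v_2 = (-2, -1, 1, 0)ᵀ
v_3 = (1, 0, 0, 0)ᵀ

Let N = A − (3)·I. We want v_3 with N^3 v_3 = 0 but N^2 v_3 ≠ 0; then v_{j-1} := N · v_j for j = 3, …, 2.

Pick v_3 = (1, 0, 0, 0)ᵀ.
Then v_2 = N · v_3 = (-2, -1, 1, 0)ᵀ.
Then v_1 = N · v_2 = (2, 1, -2, 0)ᵀ.

Sanity check: (A − (3)·I) v_1 = (0, 0, 0, 0)ᵀ = 0. ✓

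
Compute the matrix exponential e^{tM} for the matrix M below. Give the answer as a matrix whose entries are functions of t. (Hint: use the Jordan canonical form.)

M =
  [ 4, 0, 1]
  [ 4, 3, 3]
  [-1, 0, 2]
e^{tM} =
  [t*exp(3*t) + exp(3*t), 0, t*exp(3*t)]
  [t^2*exp(3*t)/2 + 4*t*exp(3*t), exp(3*t), t^2*exp(3*t)/2 + 3*t*exp(3*t)]
  [-t*exp(3*t), 0, -t*exp(3*t) + exp(3*t)]

Strategy: write M = P · J · P⁻¹ where J is a Jordan canonical form, so e^{tM} = P · e^{tJ} · P⁻¹, and e^{tJ} can be computed block-by-block.

M has Jordan form
J =
  [3, 1, 0]
  [0, 3, 1]
  [0, 0, 3]
(up to reordering of blocks).

Per-block formulas:
  For a 3×3 Jordan block J_3(3): exp(t · J_3(3)) = e^(3t)·(I + t·N + (t^2/2)·N^2), where N is the 3×3 nilpotent shift.

After assembling e^{tJ} and conjugating by P, we get:

e^{tM} =
  [t*exp(3*t) + exp(3*t), 0, t*exp(3*t)]
  [t^2*exp(3*t)/2 + 4*t*exp(3*t), exp(3*t), t^2*exp(3*t)/2 + 3*t*exp(3*t)]
  [-t*exp(3*t), 0, -t*exp(3*t) + exp(3*t)]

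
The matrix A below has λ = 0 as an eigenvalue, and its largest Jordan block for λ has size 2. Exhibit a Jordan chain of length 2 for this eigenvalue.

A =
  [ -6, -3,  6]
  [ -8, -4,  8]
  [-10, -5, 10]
A Jordan chain for λ = 0 of length 2:
v_1 = (-6, -8, -10)ᵀ
v_2 = (1, 0, 0)ᵀ

Let N = A − (0)·I. We want v_2 with N^2 v_2 = 0 but N^1 v_2 ≠ 0; then v_{j-1} := N · v_j for j = 2, …, 2.

Pick v_2 = (1, 0, 0)ᵀ.
Then v_1 = N · v_2 = (-6, -8, -10)ᵀ.

Sanity check: (A − (0)·I) v_1 = (0, 0, 0)ᵀ = 0. ✓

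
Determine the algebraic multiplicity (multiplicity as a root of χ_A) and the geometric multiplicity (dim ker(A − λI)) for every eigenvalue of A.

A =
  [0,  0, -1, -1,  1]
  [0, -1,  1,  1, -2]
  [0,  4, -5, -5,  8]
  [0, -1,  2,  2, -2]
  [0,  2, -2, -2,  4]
λ = 0: alg = 5, geom = 2

Step 1 — factor the characteristic polynomial to read off the algebraic multiplicities:
  χ_A(x) = x^5

Step 2 — compute geometric multiplicities via the rank-nullity identity g(λ) = n − rank(A − λI):
  rank(A − (0)·I) = 3, so dim ker(A − (0)·I) = n − 3 = 2

Summary:
  λ = 0: algebraic multiplicity = 5, geometric multiplicity = 2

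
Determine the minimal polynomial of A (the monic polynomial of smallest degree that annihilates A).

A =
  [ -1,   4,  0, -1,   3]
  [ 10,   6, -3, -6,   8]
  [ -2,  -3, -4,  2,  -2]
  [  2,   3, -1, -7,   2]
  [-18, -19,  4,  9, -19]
x^3 + 15*x^2 + 75*x + 125

The characteristic polynomial is χ_A(x) = (x + 5)^5, so the eigenvalues are known. The minimal polynomial is
  m_A(x) = Π_λ (x − λ)^{k_λ}
where k_λ is the size of the *largest* Jordan block for λ (equivalently, the smallest k with (A − λI)^k v = 0 for every generalised eigenvector v of λ).

  λ = -5: largest Jordan block has size 3, contributing (x + 5)^3

So m_A(x) = (x + 5)^3 = x^3 + 15*x^2 + 75*x + 125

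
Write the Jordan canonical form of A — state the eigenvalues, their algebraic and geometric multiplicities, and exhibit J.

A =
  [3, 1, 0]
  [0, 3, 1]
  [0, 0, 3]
J_3(3)

The characteristic polynomial is
  det(x·I − A) = x^3 - 9*x^2 + 27*x - 27 = (x - 3)^3

Eigenvalues and multiplicities (the geometric multiplicity of λ is n − rank(A − λI), which equals the number of Jordan blocks for λ):
  λ = 3: algebraic multiplicity = 3, geometric multiplicity = 1

Determining the block sizes for each eigenvalue:
  λ = 3: one block (gm = 1), so the single block has size am = 3 → block sizes [3]

Assembling the blocks gives a Jordan form
J =
  [3, 1, 0]
  [0, 3, 1]
  [0, 0, 3]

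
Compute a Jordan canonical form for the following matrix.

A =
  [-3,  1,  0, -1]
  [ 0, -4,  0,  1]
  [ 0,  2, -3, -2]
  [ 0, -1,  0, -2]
J_2(-3) ⊕ J_1(-3) ⊕ J_1(-3)

The characteristic polynomial is
  det(x·I − A) = x^4 + 12*x^3 + 54*x^2 + 108*x + 81 = (x + 3)^4

Eigenvalues and multiplicities (the geometric multiplicity of λ is n − rank(A − λI), which equals the number of Jordan blocks for λ):
  λ = -3: algebraic multiplicity = 4, geometric multiplicity = 3

Determining the block sizes for each eigenvalue:
  λ = -3: 3 blocks summing to 4 forces exactly one block of size 2 and the rest size 1 → block sizes [2, 1, 1]

Assembling the blocks gives a Jordan form
J =
  [-3,  1,  0,  0]
  [ 0, -3,  0,  0]
  [ 0,  0, -3,  0]
  [ 0,  0,  0, -3]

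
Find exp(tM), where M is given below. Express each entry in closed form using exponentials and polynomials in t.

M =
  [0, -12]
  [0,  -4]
e^{tM} =
  [1, -3 + 3*exp(-4*t)]
  [0, exp(-4*t)]

Strategy: write M = P · J · P⁻¹ where J is a Jordan canonical form, so e^{tM} = P · e^{tJ} · P⁻¹, and e^{tJ} can be computed block-by-block.

M has Jordan form
J =
  [-4, 0]
  [ 0, 0]
(up to reordering of blocks).

Per-block formulas:
  For a 1×1 block at λ = 0: exp(t · [0]) = [e^(0t)].
  For a 1×1 block at λ = -4: exp(t · [-4]) = [e^(-4t)].

After assembling e^{tJ} and conjugating by P, we get:

e^{tM} =
  [1, -3 + 3*exp(-4*t)]
  [0, exp(-4*t)]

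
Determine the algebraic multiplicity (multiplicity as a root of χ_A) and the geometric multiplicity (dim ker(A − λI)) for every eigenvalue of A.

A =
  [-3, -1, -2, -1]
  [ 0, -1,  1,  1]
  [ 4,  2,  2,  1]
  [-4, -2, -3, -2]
λ = -1: alg = 4, geom = 2

Step 1 — factor the characteristic polynomial to read off the algebraic multiplicities:
  χ_A(x) = (x + 1)^4

Step 2 — compute geometric multiplicities via the rank-nullity identity g(λ) = n − rank(A − λI):
  rank(A − (-1)·I) = 2, so dim ker(A − (-1)·I) = n − 2 = 2

Summary:
  λ = -1: algebraic multiplicity = 4, geometric multiplicity = 2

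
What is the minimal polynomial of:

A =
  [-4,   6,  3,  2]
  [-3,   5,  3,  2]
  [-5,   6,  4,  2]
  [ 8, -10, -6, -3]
x^3 - x^2 - x + 1

The characteristic polynomial is χ_A(x) = (x - 1)^3*(x + 1), so the eigenvalues are known. The minimal polynomial is
  m_A(x) = Π_λ (x − λ)^{k_λ}
where k_λ is the size of the *largest* Jordan block for λ (equivalently, the smallest k with (A − λI)^k v = 0 for every generalised eigenvector v of λ).

  λ = -1: largest Jordan block has size 1, contributing (x + 1)
  λ = 1: largest Jordan block has size 2, contributing (x − 1)^2

So m_A(x) = (x - 1)^2*(x + 1) = x^3 - x^2 - x + 1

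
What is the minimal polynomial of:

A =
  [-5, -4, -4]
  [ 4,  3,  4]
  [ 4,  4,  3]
x^2 - 2*x - 3

The characteristic polynomial is χ_A(x) = (x - 3)*(x + 1)^2, so the eigenvalues are known. The minimal polynomial is
  m_A(x) = Π_λ (x − λ)^{k_λ}
where k_λ is the size of the *largest* Jordan block for λ (equivalently, the smallest k with (A − λI)^k v = 0 for every generalised eigenvector v of λ).

  λ = -1: largest Jordan block has size 1, contributing (x + 1)
  λ = 3: largest Jordan block has size 1, contributing (x − 3)

So m_A(x) = (x - 3)*(x + 1) = x^2 - 2*x - 3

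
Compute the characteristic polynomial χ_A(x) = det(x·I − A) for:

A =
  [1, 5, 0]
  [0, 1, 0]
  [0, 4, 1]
x^3 - 3*x^2 + 3*x - 1

Expanding det(x·I − A) (e.g. by cofactor expansion or by noting that A is similar to its Jordan form J, which has the same characteristic polynomial as A) gives
  χ_A(x) = x^3 - 3*x^2 + 3*x - 1
which factors as (x - 1)^3. The eigenvalues (with algebraic multiplicities) are λ = 1 with multiplicity 3.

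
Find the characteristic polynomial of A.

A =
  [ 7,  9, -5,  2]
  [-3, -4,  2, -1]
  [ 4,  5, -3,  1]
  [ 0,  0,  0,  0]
x^4

Expanding det(x·I − A) (e.g. by cofactor expansion or by noting that A is similar to its Jordan form J, which has the same characteristic polynomial as A) gives
  χ_A(x) = x^4
which factors as x^4. The eigenvalues (with algebraic multiplicities) are λ = 0 with multiplicity 4.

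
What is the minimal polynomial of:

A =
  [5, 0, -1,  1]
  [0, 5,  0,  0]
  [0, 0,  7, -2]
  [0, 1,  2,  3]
x^3 - 15*x^2 + 75*x - 125

The characteristic polynomial is χ_A(x) = (x - 5)^4, so the eigenvalues are known. The minimal polynomial is
  m_A(x) = Π_λ (x − λ)^{k_λ}
where k_λ is the size of the *largest* Jordan block for λ (equivalently, the smallest k with (A − λI)^k v = 0 for every generalised eigenvector v of λ).

  λ = 5: largest Jordan block has size 3, contributing (x − 5)^3

So m_A(x) = (x - 5)^3 = x^3 - 15*x^2 + 75*x - 125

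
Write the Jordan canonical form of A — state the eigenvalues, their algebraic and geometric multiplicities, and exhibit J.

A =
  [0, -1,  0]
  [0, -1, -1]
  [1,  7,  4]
J_3(1)

The characteristic polynomial is
  det(x·I − A) = x^3 - 3*x^2 + 3*x - 1 = (x - 1)^3

Eigenvalues and multiplicities (the geometric multiplicity of λ is n − rank(A − λI), which equals the number of Jordan blocks for λ):
  λ = 1: algebraic multiplicity = 3, geometric multiplicity = 1

Determining the block sizes for each eigenvalue:
  λ = 1: one block (gm = 1), so the single block has size am = 3 → block sizes [3]

Assembling the blocks gives a Jordan form
J =
  [1, 1, 0]
  [0, 1, 1]
  [0, 0, 1]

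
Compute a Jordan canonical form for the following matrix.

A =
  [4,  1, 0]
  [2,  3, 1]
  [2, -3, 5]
J_3(4)

The characteristic polynomial is
  det(x·I − A) = x^3 - 12*x^2 + 48*x - 64 = (x - 4)^3

Eigenvalues and multiplicities (the geometric multiplicity of λ is n − rank(A − λI), which equals the number of Jordan blocks for λ):
  λ = 4: algebraic multiplicity = 3, geometric multiplicity = 1

Determining the block sizes for each eigenvalue:
  λ = 4: one block (gm = 1), so the single block has size am = 3 → block sizes [3]

Assembling the blocks gives a Jordan form
J =
  [4, 1, 0]
  [0, 4, 1]
  [0, 0, 4]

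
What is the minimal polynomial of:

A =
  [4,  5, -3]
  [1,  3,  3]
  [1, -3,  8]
x^3 - 15*x^2 + 75*x - 125

The characteristic polynomial is χ_A(x) = (x - 5)^3, so the eigenvalues are known. The minimal polynomial is
  m_A(x) = Π_λ (x − λ)^{k_λ}
where k_λ is the size of the *largest* Jordan block for λ (equivalently, the smallest k with (A − λI)^k v = 0 for every generalised eigenvector v of λ).

  λ = 5: largest Jordan block has size 3, contributing (x − 5)^3

So m_A(x) = (x - 5)^3 = x^3 - 15*x^2 + 75*x - 125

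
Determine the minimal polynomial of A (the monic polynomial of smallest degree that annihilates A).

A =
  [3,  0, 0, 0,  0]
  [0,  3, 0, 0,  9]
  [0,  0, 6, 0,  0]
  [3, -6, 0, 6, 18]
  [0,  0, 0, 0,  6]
x^2 - 9*x + 18

The characteristic polynomial is χ_A(x) = (x - 6)^3*(x - 3)^2, so the eigenvalues are known. The minimal polynomial is
  m_A(x) = Π_λ (x − λ)^{k_λ}
where k_λ is the size of the *largest* Jordan block for λ (equivalently, the smallest k with (A − λI)^k v = 0 for every generalised eigenvector v of λ).

  λ = 3: largest Jordan block has size 1, contributing (x − 3)
  λ = 6: largest Jordan block has size 1, contributing (x − 6)

So m_A(x) = (x - 6)*(x - 3) = x^2 - 9*x + 18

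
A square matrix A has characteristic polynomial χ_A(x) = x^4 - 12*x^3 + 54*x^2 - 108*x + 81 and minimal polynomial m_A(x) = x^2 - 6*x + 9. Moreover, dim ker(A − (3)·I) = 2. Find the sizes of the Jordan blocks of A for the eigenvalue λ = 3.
Block sizes for λ = 3: [2, 2]

Step 1 — from the characteristic polynomial, algebraic multiplicity of λ = 3 is 4. From dim ker(A − (3)·I) = 2, there are exactly 2 Jordan blocks for λ = 3.
Step 2 — from the minimal polynomial, the factor (x − 3)^2 tells us the largest block for λ = 3 has size 2.
Step 3 — with total size 4, 2 blocks, and largest block 2, the block sizes (in nonincreasing order) are [2, 2].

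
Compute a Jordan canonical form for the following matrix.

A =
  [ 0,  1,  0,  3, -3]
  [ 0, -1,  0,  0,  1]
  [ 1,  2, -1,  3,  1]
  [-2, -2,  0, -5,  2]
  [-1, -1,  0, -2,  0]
J_2(-2) ⊕ J_3(-1)

The characteristic polynomial is
  det(x·I − A) = x^5 + 7*x^4 + 19*x^3 + 25*x^2 + 16*x + 4 = (x + 1)^3*(x + 2)^2

Eigenvalues and multiplicities (the geometric multiplicity of λ is n − rank(A − λI), which equals the number of Jordan blocks for λ):
  λ = -2: algebraic multiplicity = 2, geometric multiplicity = 1
  λ = -1: algebraic multiplicity = 3, geometric multiplicity = 1

Determining the block sizes for each eigenvalue:
  λ = -2: one block (gm = 1), so the single block has size am = 2 → block sizes [2]
  λ = -1: one block (gm = 1), so the single block has size am = 3 → block sizes [3]

Assembling the blocks gives a Jordan form
J =
  [-2,  1,  0,  0,  0]
  [ 0, -2,  0,  0,  0]
  [ 0,  0, -1,  1,  0]
  [ 0,  0,  0, -1,  1]
  [ 0,  0,  0,  0, -1]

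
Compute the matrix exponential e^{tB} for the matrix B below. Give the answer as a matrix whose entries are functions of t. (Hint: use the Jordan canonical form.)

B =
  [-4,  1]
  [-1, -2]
e^{tB} =
  [-t*exp(-3*t) + exp(-3*t), t*exp(-3*t)]
  [-t*exp(-3*t), t*exp(-3*t) + exp(-3*t)]

Strategy: write B = P · J · P⁻¹ where J is a Jordan canonical form, so e^{tB} = P · e^{tJ} · P⁻¹, and e^{tJ} can be computed block-by-block.

B has Jordan form
J =
  [-3,  1]
  [ 0, -3]
(up to reordering of blocks).

Per-block formulas:
  For a 2×2 Jordan block J_2(-3): exp(t · J_2(-3)) = e^(-3t)·(I + t·N), where N is the 2×2 nilpotent shift.

After assembling e^{tJ} and conjugating by P, we get:

e^{tB} =
  [-t*exp(-3*t) + exp(-3*t), t*exp(-3*t)]
  [-t*exp(-3*t), t*exp(-3*t) + exp(-3*t)]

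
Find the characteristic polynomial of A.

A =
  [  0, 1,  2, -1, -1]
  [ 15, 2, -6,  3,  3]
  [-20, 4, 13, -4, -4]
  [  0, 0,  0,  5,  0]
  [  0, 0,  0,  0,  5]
x^5 - 25*x^4 + 250*x^3 - 1250*x^2 + 3125*x - 3125

Expanding det(x·I − A) (e.g. by cofactor expansion or by noting that A is similar to its Jordan form J, which has the same characteristic polynomial as A) gives
  χ_A(x) = x^5 - 25*x^4 + 250*x^3 - 1250*x^2 + 3125*x - 3125
which factors as (x - 5)^5. The eigenvalues (with algebraic multiplicities) are λ = 5 with multiplicity 5.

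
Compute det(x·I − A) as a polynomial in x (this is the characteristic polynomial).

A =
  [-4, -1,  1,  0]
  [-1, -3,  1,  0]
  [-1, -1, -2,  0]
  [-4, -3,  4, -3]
x^4 + 12*x^3 + 54*x^2 + 108*x + 81

Expanding det(x·I − A) (e.g. by cofactor expansion or by noting that A is similar to its Jordan form J, which has the same characteristic polynomial as A) gives
  χ_A(x) = x^4 + 12*x^3 + 54*x^2 + 108*x + 81
which factors as (x + 3)^4. The eigenvalues (with algebraic multiplicities) are λ = -3 with multiplicity 4.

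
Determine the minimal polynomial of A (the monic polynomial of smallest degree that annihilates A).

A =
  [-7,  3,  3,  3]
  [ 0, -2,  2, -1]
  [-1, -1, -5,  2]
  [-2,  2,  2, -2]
x^2 + 8*x + 16

The characteristic polynomial is χ_A(x) = (x + 4)^4, so the eigenvalues are known. The minimal polynomial is
  m_A(x) = Π_λ (x − λ)^{k_λ}
where k_λ is the size of the *largest* Jordan block for λ (equivalently, the smallest k with (A − λI)^k v = 0 for every generalised eigenvector v of λ).

  λ = -4: largest Jordan block has size 2, contributing (x + 4)^2

So m_A(x) = (x + 4)^2 = x^2 + 8*x + 16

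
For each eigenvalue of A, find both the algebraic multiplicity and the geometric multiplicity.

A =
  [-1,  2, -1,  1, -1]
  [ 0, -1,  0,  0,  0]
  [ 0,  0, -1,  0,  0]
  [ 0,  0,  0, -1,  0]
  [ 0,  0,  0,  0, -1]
λ = -1: alg = 5, geom = 4

Step 1 — factor the characteristic polynomial to read off the algebraic multiplicities:
  χ_A(x) = (x + 1)^5

Step 2 — compute geometric multiplicities via the rank-nullity identity g(λ) = n − rank(A − λI):
  rank(A − (-1)·I) = 1, so dim ker(A − (-1)·I) = n − 1 = 4

Summary:
  λ = -1: algebraic multiplicity = 5, geometric multiplicity = 4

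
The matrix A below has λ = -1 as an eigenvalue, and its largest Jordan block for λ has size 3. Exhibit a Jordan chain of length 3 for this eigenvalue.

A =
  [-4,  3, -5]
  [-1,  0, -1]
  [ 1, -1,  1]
A Jordan chain for λ = -1 of length 3:
v_1 = (1, 1, 0)ᵀ
v_2 = (-3, -1, 1)ᵀ
v_3 = (1, 0, 0)ᵀ

Let N = A − (-1)·I. We want v_3 with N^3 v_3 = 0 but N^2 v_3 ≠ 0; then v_{j-1} := N · v_j for j = 3, …, 2.

Pick v_3 = (1, 0, 0)ᵀ.
Then v_2 = N · v_3 = (-3, -1, 1)ᵀ.
Then v_1 = N · v_2 = (1, 1, 0)ᵀ.

Sanity check: (A − (-1)·I) v_1 = (0, 0, 0)ᵀ = 0. ✓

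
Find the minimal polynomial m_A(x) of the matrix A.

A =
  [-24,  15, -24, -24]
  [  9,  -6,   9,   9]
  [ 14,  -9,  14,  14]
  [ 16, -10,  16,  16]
x^3

The characteristic polynomial is χ_A(x) = x^4, so the eigenvalues are known. The minimal polynomial is
  m_A(x) = Π_λ (x − λ)^{k_λ}
where k_λ is the size of the *largest* Jordan block for λ (equivalently, the smallest k with (A − λI)^k v = 0 for every generalised eigenvector v of λ).

  λ = 0: largest Jordan block has size 3, contributing (x − 0)^3

So m_A(x) = x^3 = x^3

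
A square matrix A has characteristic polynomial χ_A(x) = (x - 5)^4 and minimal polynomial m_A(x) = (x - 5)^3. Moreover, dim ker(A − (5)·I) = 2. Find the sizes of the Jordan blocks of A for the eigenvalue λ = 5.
Block sizes for λ = 5: [3, 1]

Step 1 — from the characteristic polynomial, algebraic multiplicity of λ = 5 is 4. From dim ker(A − (5)·I) = 2, there are exactly 2 Jordan blocks for λ = 5.
Step 2 — from the minimal polynomial, the factor (x − 5)^3 tells us the largest block for λ = 5 has size 3.
Step 3 — with total size 4, 2 blocks, and largest block 3, the block sizes (in nonincreasing order) are [3, 1].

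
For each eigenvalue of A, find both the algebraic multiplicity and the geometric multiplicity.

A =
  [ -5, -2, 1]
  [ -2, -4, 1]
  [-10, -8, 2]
λ = -3: alg = 1, geom = 1; λ = -2: alg = 2, geom = 1

Step 1 — factor the characteristic polynomial to read off the algebraic multiplicities:
  χ_A(x) = (x + 2)^2*(x + 3)

Step 2 — compute geometric multiplicities via the rank-nullity identity g(λ) = n − rank(A − λI):
  rank(A − (-3)·I) = 2, so dim ker(A − (-3)·I) = n − 2 = 1
  rank(A − (-2)·I) = 2, so dim ker(A − (-2)·I) = n − 2 = 1

Summary:
  λ = -3: algebraic multiplicity = 1, geometric multiplicity = 1
  λ = -2: algebraic multiplicity = 2, geometric multiplicity = 1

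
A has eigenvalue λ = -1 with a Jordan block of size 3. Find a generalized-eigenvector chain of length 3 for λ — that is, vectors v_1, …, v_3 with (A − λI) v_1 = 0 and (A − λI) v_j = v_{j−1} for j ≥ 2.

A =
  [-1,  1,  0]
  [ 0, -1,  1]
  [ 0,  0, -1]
A Jordan chain for λ = -1 of length 3:
v_1 = (1, 0, 0)ᵀ
v_2 = (0, 1, 0)ᵀ
v_3 = (0, 0, 1)ᵀ

Let N = A − (-1)·I. We want v_3 with N^3 v_3 = 0 but N^2 v_3 ≠ 0; then v_{j-1} := N · v_j for j = 3, …, 2.

Pick v_3 = (0, 0, 1)ᵀ.
Then v_2 = N · v_3 = (0, 1, 0)ᵀ.
Then v_1 = N · v_2 = (1, 0, 0)ᵀ.

Sanity check: (A − (-1)·I) v_1 = (0, 0, 0)ᵀ = 0. ✓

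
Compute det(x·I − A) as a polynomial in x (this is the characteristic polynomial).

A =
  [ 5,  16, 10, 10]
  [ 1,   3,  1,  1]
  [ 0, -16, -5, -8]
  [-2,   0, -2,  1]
x^4 - 4*x^3 - 18*x^2 + 108*x - 135

Expanding det(x·I − A) (e.g. by cofactor expansion or by noting that A is similar to its Jordan form J, which has the same characteristic polynomial as A) gives
  χ_A(x) = x^4 - 4*x^3 - 18*x^2 + 108*x - 135
which factors as (x - 3)^3*(x + 5). The eigenvalues (with algebraic multiplicities) are λ = -5 with multiplicity 1, λ = 3 with multiplicity 3.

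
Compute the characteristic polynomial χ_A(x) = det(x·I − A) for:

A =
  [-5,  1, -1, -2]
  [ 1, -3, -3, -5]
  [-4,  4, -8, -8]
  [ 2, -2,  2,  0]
x^4 + 16*x^3 + 96*x^2 + 256*x + 256

Expanding det(x·I − A) (e.g. by cofactor expansion or by noting that A is similar to its Jordan form J, which has the same characteristic polynomial as A) gives
  χ_A(x) = x^4 + 16*x^3 + 96*x^2 + 256*x + 256
which factors as (x + 4)^4. The eigenvalues (with algebraic multiplicities) are λ = -4 with multiplicity 4.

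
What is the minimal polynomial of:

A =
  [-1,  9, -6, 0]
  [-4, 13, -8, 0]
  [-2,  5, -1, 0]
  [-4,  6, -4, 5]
x^3 - 11*x^2 + 39*x - 45

The characteristic polynomial is χ_A(x) = (x - 5)^2*(x - 3)^2, so the eigenvalues are known. The minimal polynomial is
  m_A(x) = Π_λ (x − λ)^{k_λ}
where k_λ is the size of the *largest* Jordan block for λ (equivalently, the smallest k with (A − λI)^k v = 0 for every generalised eigenvector v of λ).

  λ = 3: largest Jordan block has size 2, contributing (x − 3)^2
  λ = 5: largest Jordan block has size 1, contributing (x − 5)

So m_A(x) = (x - 5)*(x - 3)^2 = x^3 - 11*x^2 + 39*x - 45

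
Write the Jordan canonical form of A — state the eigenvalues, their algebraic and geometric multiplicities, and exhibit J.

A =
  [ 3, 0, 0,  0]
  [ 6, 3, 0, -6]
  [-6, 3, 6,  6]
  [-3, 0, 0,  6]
J_1(3) ⊕ J_1(3) ⊕ J_1(6) ⊕ J_1(6)

The characteristic polynomial is
  det(x·I − A) = x^4 - 18*x^3 + 117*x^2 - 324*x + 324 = (x - 6)^2*(x - 3)^2

Eigenvalues and multiplicities (the geometric multiplicity of λ is n − rank(A − λI), which equals the number of Jordan blocks for λ):
  λ = 3: algebraic multiplicity = 2, geometric multiplicity = 2
  λ = 6: algebraic multiplicity = 2, geometric multiplicity = 2

Determining the block sizes for each eigenvalue:
  λ = 3: gm = am = 2, so every block has size 1 → block sizes [1, 1]
  λ = 6: gm = am = 2, so every block has size 1 → block sizes [1, 1]

Assembling the blocks gives a Jordan form
J =
  [3, 0, 0, 0]
  [0, 3, 0, 0]
  [0, 0, 6, 0]
  [0, 0, 0, 6]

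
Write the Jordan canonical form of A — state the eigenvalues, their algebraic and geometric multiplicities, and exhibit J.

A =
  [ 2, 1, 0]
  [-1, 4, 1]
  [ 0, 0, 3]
J_3(3)

The characteristic polynomial is
  det(x·I − A) = x^3 - 9*x^2 + 27*x - 27 = (x - 3)^3

Eigenvalues and multiplicities (the geometric multiplicity of λ is n − rank(A − λI), which equals the number of Jordan blocks for λ):
  λ = 3: algebraic multiplicity = 3, geometric multiplicity = 1

Determining the block sizes for each eigenvalue:
  λ = 3: one block (gm = 1), so the single block has size am = 3 → block sizes [3]

Assembling the blocks gives a Jordan form
J =
  [3, 1, 0]
  [0, 3, 1]
  [0, 0, 3]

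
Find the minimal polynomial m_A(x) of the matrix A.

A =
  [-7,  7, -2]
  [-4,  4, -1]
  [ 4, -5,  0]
x^3 + 3*x^2 + 3*x + 1

The characteristic polynomial is χ_A(x) = (x + 1)^3, so the eigenvalues are known. The minimal polynomial is
  m_A(x) = Π_λ (x − λ)^{k_λ}
where k_λ is the size of the *largest* Jordan block for λ (equivalently, the smallest k with (A − λI)^k v = 0 for every generalised eigenvector v of λ).

  λ = -1: largest Jordan block has size 3, contributing (x + 1)^3

So m_A(x) = (x + 1)^3 = x^3 + 3*x^2 + 3*x + 1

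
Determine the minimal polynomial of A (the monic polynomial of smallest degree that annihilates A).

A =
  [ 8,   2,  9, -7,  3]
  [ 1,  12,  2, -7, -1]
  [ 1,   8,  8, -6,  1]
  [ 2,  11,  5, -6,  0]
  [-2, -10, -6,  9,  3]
x^3 - 15*x^2 + 75*x - 125

The characteristic polynomial is χ_A(x) = (x - 5)^5, so the eigenvalues are known. The minimal polynomial is
  m_A(x) = Π_λ (x − λ)^{k_λ}
where k_λ is the size of the *largest* Jordan block for λ (equivalently, the smallest k with (A − λI)^k v = 0 for every generalised eigenvector v of λ).

  λ = 5: largest Jordan block has size 3, contributing (x − 5)^3

So m_A(x) = (x - 5)^3 = x^3 - 15*x^2 + 75*x - 125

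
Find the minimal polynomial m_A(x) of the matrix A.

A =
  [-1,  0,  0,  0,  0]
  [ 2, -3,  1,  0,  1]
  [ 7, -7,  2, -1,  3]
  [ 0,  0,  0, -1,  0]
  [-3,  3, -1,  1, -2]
x^3 + 3*x^2 + 3*x + 1

The characteristic polynomial is χ_A(x) = (x + 1)^5, so the eigenvalues are known. The minimal polynomial is
  m_A(x) = Π_λ (x − λ)^{k_λ}
where k_λ is the size of the *largest* Jordan block for λ (equivalently, the smallest k with (A − λI)^k v = 0 for every generalised eigenvector v of λ).

  λ = -1: largest Jordan block has size 3, contributing (x + 1)^3

So m_A(x) = (x + 1)^3 = x^3 + 3*x^2 + 3*x + 1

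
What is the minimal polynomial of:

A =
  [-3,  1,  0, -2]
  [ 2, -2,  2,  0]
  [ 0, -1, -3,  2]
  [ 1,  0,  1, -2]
x^2 + 5*x + 6

The characteristic polynomial is χ_A(x) = (x + 2)^2*(x + 3)^2, so the eigenvalues are known. The minimal polynomial is
  m_A(x) = Π_λ (x − λ)^{k_λ}
where k_λ is the size of the *largest* Jordan block for λ (equivalently, the smallest k with (A − λI)^k v = 0 for every generalised eigenvector v of λ).

  λ = -3: largest Jordan block has size 1, contributing (x + 3)
  λ = -2: largest Jordan block has size 1, contributing (x + 2)

So m_A(x) = (x + 2)*(x + 3) = x^2 + 5*x + 6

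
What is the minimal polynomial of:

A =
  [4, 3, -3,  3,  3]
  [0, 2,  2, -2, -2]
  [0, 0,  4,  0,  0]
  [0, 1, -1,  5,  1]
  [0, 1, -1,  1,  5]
x^2 - 8*x + 16

The characteristic polynomial is χ_A(x) = (x - 4)^5, so the eigenvalues are known. The minimal polynomial is
  m_A(x) = Π_λ (x − λ)^{k_λ}
where k_λ is the size of the *largest* Jordan block for λ (equivalently, the smallest k with (A − λI)^k v = 0 for every generalised eigenvector v of λ).

  λ = 4: largest Jordan block has size 2, contributing (x − 4)^2

So m_A(x) = (x - 4)^2 = x^2 - 8*x + 16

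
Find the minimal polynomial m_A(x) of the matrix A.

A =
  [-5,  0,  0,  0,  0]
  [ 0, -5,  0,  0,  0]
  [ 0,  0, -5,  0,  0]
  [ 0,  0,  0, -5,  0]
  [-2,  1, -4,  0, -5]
x^2 + 10*x + 25

The characteristic polynomial is χ_A(x) = (x + 5)^5, so the eigenvalues are known. The minimal polynomial is
  m_A(x) = Π_λ (x − λ)^{k_λ}
where k_λ is the size of the *largest* Jordan block for λ (equivalently, the smallest k with (A − λI)^k v = 0 for every generalised eigenvector v of λ).

  λ = -5: largest Jordan block has size 2, contributing (x + 5)^2

So m_A(x) = (x + 5)^2 = x^2 + 10*x + 25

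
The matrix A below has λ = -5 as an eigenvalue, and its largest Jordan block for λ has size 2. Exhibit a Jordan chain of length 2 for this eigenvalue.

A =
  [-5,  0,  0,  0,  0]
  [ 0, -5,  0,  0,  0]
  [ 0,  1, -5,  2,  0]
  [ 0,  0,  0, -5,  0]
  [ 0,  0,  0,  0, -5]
A Jordan chain for λ = -5 of length 2:
v_1 = (0, 0, 1, 0, 0)ᵀ
v_2 = (0, 1, 0, 0, 0)ᵀ

Let N = A − (-5)·I. We want v_2 with N^2 v_2 = 0 but N^1 v_2 ≠ 0; then v_{j-1} := N · v_j for j = 2, …, 2.

Pick v_2 = (0, 1, 0, 0, 0)ᵀ.
Then v_1 = N · v_2 = (0, 0, 1, 0, 0)ᵀ.

Sanity check: (A − (-5)·I) v_1 = (0, 0, 0, 0, 0)ᵀ = 0. ✓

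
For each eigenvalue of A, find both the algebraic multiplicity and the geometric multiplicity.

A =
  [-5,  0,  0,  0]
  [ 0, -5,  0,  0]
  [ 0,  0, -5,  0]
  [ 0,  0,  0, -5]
λ = -5: alg = 4, geom = 4

Step 1 — factor the characteristic polynomial to read off the algebraic multiplicities:
  χ_A(x) = (x + 5)^4

Step 2 — compute geometric multiplicities via the rank-nullity identity g(λ) = n − rank(A − λI):
  rank(A − (-5)·I) = 0, so dim ker(A − (-5)·I) = n − 0 = 4

Summary:
  λ = -5: algebraic multiplicity = 4, geometric multiplicity = 4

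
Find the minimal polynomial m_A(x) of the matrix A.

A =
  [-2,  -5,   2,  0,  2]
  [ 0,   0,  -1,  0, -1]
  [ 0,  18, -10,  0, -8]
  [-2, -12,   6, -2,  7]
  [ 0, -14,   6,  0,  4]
x^3 + 6*x^2 + 12*x + 8

The characteristic polynomial is χ_A(x) = (x + 2)^5, so the eigenvalues are known. The minimal polynomial is
  m_A(x) = Π_λ (x − λ)^{k_λ}
where k_λ is the size of the *largest* Jordan block for λ (equivalently, the smallest k with (A − λI)^k v = 0 for every generalised eigenvector v of λ).

  λ = -2: largest Jordan block has size 3, contributing (x + 2)^3

So m_A(x) = (x + 2)^3 = x^3 + 6*x^2 + 12*x + 8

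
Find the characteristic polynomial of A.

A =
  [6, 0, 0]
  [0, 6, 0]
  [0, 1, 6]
x^3 - 18*x^2 + 108*x - 216

Expanding det(x·I − A) (e.g. by cofactor expansion or by noting that A is similar to its Jordan form J, which has the same characteristic polynomial as A) gives
  χ_A(x) = x^3 - 18*x^2 + 108*x - 216
which factors as (x - 6)^3. The eigenvalues (with algebraic multiplicities) are λ = 6 with multiplicity 3.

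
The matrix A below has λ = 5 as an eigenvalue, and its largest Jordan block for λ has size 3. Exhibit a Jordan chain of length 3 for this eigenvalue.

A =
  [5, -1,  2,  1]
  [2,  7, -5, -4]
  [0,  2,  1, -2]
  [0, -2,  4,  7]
A Jordan chain for λ = 5 of length 3:
v_1 = (-2, 4, 4, -4)ᵀ
v_2 = (0, 2, 0, 0)ᵀ
v_3 = (1, 0, 0, 0)ᵀ

Let N = A − (5)·I. We want v_3 with N^3 v_3 = 0 but N^2 v_3 ≠ 0; then v_{j-1} := N · v_j for j = 3, …, 2.

Pick v_3 = (1, 0, 0, 0)ᵀ.
Then v_2 = N · v_3 = (0, 2, 0, 0)ᵀ.
Then v_1 = N · v_2 = (-2, 4, 4, -4)ᵀ.

Sanity check: (A − (5)·I) v_1 = (0, 0, 0, 0)ᵀ = 0. ✓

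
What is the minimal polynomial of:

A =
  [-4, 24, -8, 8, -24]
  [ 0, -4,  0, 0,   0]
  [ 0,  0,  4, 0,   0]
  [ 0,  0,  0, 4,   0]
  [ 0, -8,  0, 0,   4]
x^2 - 16

The characteristic polynomial is χ_A(x) = (x - 4)^3*(x + 4)^2, so the eigenvalues are known. The minimal polynomial is
  m_A(x) = Π_λ (x − λ)^{k_λ}
where k_λ is the size of the *largest* Jordan block for λ (equivalently, the smallest k with (A − λI)^k v = 0 for every generalised eigenvector v of λ).

  λ = -4: largest Jordan block has size 1, contributing (x + 4)
  λ = 4: largest Jordan block has size 1, contributing (x − 4)

So m_A(x) = (x - 4)*(x + 4) = x^2 - 16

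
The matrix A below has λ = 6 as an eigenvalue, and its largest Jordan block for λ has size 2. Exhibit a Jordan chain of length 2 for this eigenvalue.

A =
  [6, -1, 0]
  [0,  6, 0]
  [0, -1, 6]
A Jordan chain for λ = 6 of length 2:
v_1 = (-1, 0, -1)ᵀ
v_2 = (0, 1, 0)ᵀ

Let N = A − (6)·I. We want v_2 with N^2 v_2 = 0 but N^1 v_2 ≠ 0; then v_{j-1} := N · v_j for j = 2, …, 2.

Pick v_2 = (0, 1, 0)ᵀ.
Then v_1 = N · v_2 = (-1, 0, -1)ᵀ.

Sanity check: (A − (6)·I) v_1 = (0, 0, 0)ᵀ = 0. ✓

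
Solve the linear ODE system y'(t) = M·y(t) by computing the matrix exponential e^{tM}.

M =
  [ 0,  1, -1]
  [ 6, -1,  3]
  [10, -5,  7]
e^{tM} =
  [-2*t*exp(2*t) + exp(2*t), t*exp(2*t), -t*exp(2*t)]
  [6*t*exp(2*t), -3*t*exp(2*t) + exp(2*t), 3*t*exp(2*t)]
  [10*t*exp(2*t), -5*t*exp(2*t), 5*t*exp(2*t) + exp(2*t)]

Strategy: write M = P · J · P⁻¹ where J is a Jordan canonical form, so e^{tM} = P · e^{tJ} · P⁻¹, and e^{tJ} can be computed block-by-block.

M has Jordan form
J =
  [2, 1, 0]
  [0, 2, 0]
  [0, 0, 2]
(up to reordering of blocks).

Per-block formulas:
  For a 1×1 block at λ = 2: exp(t · [2]) = [e^(2t)].
  For a 2×2 Jordan block J_2(2): exp(t · J_2(2)) = e^(2t)·(I + t·N), where N is the 2×2 nilpotent shift.

After assembling e^{tJ} and conjugating by P, we get:

e^{tM} =
  [-2*t*exp(2*t) + exp(2*t), t*exp(2*t), -t*exp(2*t)]
  [6*t*exp(2*t), -3*t*exp(2*t) + exp(2*t), 3*t*exp(2*t)]
  [10*t*exp(2*t), -5*t*exp(2*t), 5*t*exp(2*t) + exp(2*t)]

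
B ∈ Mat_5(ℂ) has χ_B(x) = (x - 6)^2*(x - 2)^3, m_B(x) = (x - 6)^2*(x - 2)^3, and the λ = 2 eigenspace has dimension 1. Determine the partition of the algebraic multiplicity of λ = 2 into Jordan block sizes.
Block sizes for λ = 2: [3]

Step 1 — from the characteristic polynomial, algebraic multiplicity of λ = 2 is 3. From dim ker(B − (2)·I) = 1, there are exactly 1 Jordan blocks for λ = 2.
Step 2 — from the minimal polynomial, the factor (x − 2)^3 tells us the largest block for λ = 2 has size 3.
Step 3 — with total size 3, 1 blocks, and largest block 3, the block sizes (in nonincreasing order) are [3].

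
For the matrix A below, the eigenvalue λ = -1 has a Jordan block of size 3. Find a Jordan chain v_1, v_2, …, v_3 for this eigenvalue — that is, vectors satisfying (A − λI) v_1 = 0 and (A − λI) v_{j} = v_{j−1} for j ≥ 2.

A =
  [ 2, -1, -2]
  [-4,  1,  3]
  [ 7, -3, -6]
A Jordan chain for λ = -1 of length 3:
v_1 = (-1, 1, -2)ᵀ
v_2 = (3, -4, 7)ᵀ
v_3 = (1, 0, 0)ᵀ

Let N = A − (-1)·I. We want v_3 with N^3 v_3 = 0 but N^2 v_3 ≠ 0; then v_{j-1} := N · v_j for j = 3, …, 2.

Pick v_3 = (1, 0, 0)ᵀ.
Then v_2 = N · v_3 = (3, -4, 7)ᵀ.
Then v_1 = N · v_2 = (-1, 1, -2)ᵀ.

Sanity check: (A − (-1)·I) v_1 = (0, 0, 0)ᵀ = 0. ✓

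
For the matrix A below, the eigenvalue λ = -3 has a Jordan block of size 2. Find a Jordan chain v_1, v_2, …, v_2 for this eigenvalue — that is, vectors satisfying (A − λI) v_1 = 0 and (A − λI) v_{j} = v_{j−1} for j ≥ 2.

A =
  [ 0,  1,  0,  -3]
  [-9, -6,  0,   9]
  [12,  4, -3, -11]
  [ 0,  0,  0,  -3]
A Jordan chain for λ = -3 of length 2:
v_1 = (3, -9, 12, 0)ᵀ
v_2 = (1, 0, 0, 0)ᵀ

Let N = A − (-3)·I. We want v_2 with N^2 v_2 = 0 but N^1 v_2 ≠ 0; then v_{j-1} := N · v_j for j = 2, …, 2.

Pick v_2 = (1, 0, 0, 0)ᵀ.
Then v_1 = N · v_2 = (3, -9, 12, 0)ᵀ.

Sanity check: (A − (-3)·I) v_1 = (0, 0, 0, 0)ᵀ = 0. ✓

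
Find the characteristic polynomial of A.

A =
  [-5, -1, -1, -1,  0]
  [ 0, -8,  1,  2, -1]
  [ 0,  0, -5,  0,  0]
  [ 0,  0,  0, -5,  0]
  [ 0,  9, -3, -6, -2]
x^5 + 25*x^4 + 250*x^3 + 1250*x^2 + 3125*x + 3125

Expanding det(x·I − A) (e.g. by cofactor expansion or by noting that A is similar to its Jordan form J, which has the same characteristic polynomial as A) gives
  χ_A(x) = x^5 + 25*x^4 + 250*x^3 + 1250*x^2 + 3125*x + 3125
which factors as (x + 5)^5. The eigenvalues (with algebraic multiplicities) are λ = -5 with multiplicity 5.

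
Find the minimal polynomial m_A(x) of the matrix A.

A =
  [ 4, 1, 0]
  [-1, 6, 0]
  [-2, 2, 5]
x^2 - 10*x + 25

The characteristic polynomial is χ_A(x) = (x - 5)^3, so the eigenvalues are known. The minimal polynomial is
  m_A(x) = Π_λ (x − λ)^{k_λ}
where k_λ is the size of the *largest* Jordan block for λ (equivalently, the smallest k with (A − λI)^k v = 0 for every generalised eigenvector v of λ).

  λ = 5: largest Jordan block has size 2, contributing (x − 5)^2

So m_A(x) = (x - 5)^2 = x^2 - 10*x + 25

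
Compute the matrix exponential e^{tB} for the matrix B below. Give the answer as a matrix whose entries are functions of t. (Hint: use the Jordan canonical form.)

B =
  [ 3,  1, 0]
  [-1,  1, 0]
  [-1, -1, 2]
e^{tB} =
  [t*exp(2*t) + exp(2*t), t*exp(2*t), 0]
  [-t*exp(2*t), -t*exp(2*t) + exp(2*t), 0]
  [-t*exp(2*t), -t*exp(2*t), exp(2*t)]

Strategy: write B = P · J · P⁻¹ where J is a Jordan canonical form, so e^{tB} = P · e^{tJ} · P⁻¹, and e^{tJ} can be computed block-by-block.

B has Jordan form
J =
  [2, 1, 0]
  [0, 2, 0]
  [0, 0, 2]
(up to reordering of blocks).

Per-block formulas:
  For a 2×2 Jordan block J_2(2): exp(t · J_2(2)) = e^(2t)·(I + t·N), where N is the 2×2 nilpotent shift.
  For a 1×1 block at λ = 2: exp(t · [2]) = [e^(2t)].

After assembling e^{tJ} and conjugating by P, we get:

e^{tB} =
  [t*exp(2*t) + exp(2*t), t*exp(2*t), 0]
  [-t*exp(2*t), -t*exp(2*t) + exp(2*t), 0]
  [-t*exp(2*t), -t*exp(2*t), exp(2*t)]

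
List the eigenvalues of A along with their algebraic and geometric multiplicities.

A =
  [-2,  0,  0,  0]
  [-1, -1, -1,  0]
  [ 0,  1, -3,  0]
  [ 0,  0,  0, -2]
λ = -2: alg = 4, geom = 2

Step 1 — factor the characteristic polynomial to read off the algebraic multiplicities:
  χ_A(x) = (x + 2)^4

Step 2 — compute geometric multiplicities via the rank-nullity identity g(λ) = n − rank(A − λI):
  rank(A − (-2)·I) = 2, so dim ker(A − (-2)·I) = n − 2 = 2

Summary:
  λ = -2: algebraic multiplicity = 4, geometric multiplicity = 2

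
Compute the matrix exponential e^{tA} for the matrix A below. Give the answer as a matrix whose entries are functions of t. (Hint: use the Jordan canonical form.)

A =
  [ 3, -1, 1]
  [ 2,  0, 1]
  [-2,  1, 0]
e^{tA} =
  [2*t*exp(t) + exp(t), -t*exp(t), t*exp(t)]
  [2*t*exp(t), -t*exp(t) + exp(t), t*exp(t)]
  [-2*t*exp(t), t*exp(t), -t*exp(t) + exp(t)]

Strategy: write A = P · J · P⁻¹ where J is a Jordan canonical form, so e^{tA} = P · e^{tJ} · P⁻¹, and e^{tJ} can be computed block-by-block.

A has Jordan form
J =
  [1, 1, 0]
  [0, 1, 0]
  [0, 0, 1]
(up to reordering of blocks).

Per-block formulas:
  For a 2×2 Jordan block J_2(1): exp(t · J_2(1)) = e^(1t)·(I + t·N), where N is the 2×2 nilpotent shift.
  For a 1×1 block at λ = 1: exp(t · [1]) = [e^(1t)].

After assembling e^{tJ} and conjugating by P, we get:

e^{tA} =
  [2*t*exp(t) + exp(t), -t*exp(t), t*exp(t)]
  [2*t*exp(t), -t*exp(t) + exp(t), t*exp(t)]
  [-2*t*exp(t), t*exp(t), -t*exp(t) + exp(t)]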